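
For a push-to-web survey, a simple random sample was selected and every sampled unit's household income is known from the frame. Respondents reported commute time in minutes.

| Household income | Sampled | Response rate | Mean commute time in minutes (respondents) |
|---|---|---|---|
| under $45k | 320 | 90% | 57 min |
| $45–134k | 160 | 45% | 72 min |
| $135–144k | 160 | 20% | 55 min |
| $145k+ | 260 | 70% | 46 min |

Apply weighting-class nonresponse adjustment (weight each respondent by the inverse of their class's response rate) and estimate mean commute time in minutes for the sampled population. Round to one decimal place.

Inverse-response-rate weighting restores each class to its sampled count, so class totals weight by n_sampled:
  under $45k: 320 × 57 = 18,240
  $45–134k: 160 × 72 = 11,520
  $135–144k: 160 × 55 = 8800
  $145k+: 260 × 46 = 11,960
Adjusted estimate = 50,520 / 900 = 56.1333 → 56.1.

56.1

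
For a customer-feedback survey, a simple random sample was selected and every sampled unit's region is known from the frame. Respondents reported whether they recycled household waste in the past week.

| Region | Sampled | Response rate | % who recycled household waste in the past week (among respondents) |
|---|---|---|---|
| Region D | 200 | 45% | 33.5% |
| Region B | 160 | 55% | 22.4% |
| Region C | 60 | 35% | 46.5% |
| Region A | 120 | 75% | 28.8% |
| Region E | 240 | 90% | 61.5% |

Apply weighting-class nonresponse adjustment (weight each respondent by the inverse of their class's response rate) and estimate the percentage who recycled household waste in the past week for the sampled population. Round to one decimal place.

Weighting each respondent by the inverse class response rate inflates each class back to its sampled size, so the class weight is n_sampled:
  Region D: 200 × 33.5 = 6700
  Region B: 160 × 22.4 = 3584
  Region C: 60 × 46.5 = 2790
  Region A: 120 × 28.8 = 3456
  Region E: 240 × 61.5 = 14,760
Adjusted estimate = 31,290 / 780 = 40.1154 → 40.1%.

40.1%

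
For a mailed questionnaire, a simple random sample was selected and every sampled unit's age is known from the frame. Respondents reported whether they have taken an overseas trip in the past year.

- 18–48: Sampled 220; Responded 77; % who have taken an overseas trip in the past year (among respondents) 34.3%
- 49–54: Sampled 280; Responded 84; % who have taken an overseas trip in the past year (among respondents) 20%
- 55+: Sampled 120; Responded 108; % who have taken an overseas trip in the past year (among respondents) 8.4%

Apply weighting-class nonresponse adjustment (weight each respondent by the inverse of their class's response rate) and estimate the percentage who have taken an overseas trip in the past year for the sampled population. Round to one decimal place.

22.8%

Response rates by class: 18–48 77/220 = 35%, 49–54 84/280 = 30%, 55+ 108/120 = 90%.
Inverse-response-rate weighting restores each class to its sampled count, so class totals weight by n_sampled:
  18–48: 220 × 34.3 = 7546
  49–54: 280 × 20 = 5600
  55+: 120 × 8.4 = 1008
Adjusted estimate = 14,154 / 620 = 22.829 → 22.8%.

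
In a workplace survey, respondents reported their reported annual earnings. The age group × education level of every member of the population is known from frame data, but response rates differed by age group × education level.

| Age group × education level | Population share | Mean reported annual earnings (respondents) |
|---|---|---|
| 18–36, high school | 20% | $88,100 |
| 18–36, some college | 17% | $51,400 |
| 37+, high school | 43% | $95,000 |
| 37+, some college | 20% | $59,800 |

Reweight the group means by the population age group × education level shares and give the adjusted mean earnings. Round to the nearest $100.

$79,200

Reweight to the known age group × education level distribution:
  18–36, high school: 0.2 × 88,100 = 17,620
  18–36, some college: 0.17 × 51,400 = 8738
  37+, high school: 0.43 × 95,000 = 40,850
  37+, some college: 0.2 × 59,800 = 11,960
Post-stratified estimate = 79,168 → $79,200.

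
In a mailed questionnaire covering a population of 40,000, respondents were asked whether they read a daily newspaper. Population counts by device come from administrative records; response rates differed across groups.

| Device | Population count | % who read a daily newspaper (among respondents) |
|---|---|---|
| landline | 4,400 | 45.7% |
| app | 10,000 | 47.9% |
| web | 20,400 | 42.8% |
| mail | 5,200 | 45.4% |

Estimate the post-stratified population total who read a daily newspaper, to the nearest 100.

17,900

Estimated count per cell = population count × respondent percentage:
  landline: 4,400 × 45.7% = 2010.8
  app: 10,000 × 47.9% = 4790
  web: 20,400 × 42.8% = 8731.2
  mail: 5,200 × 45.4% = 2360.8
Estimated total = 17892.8 → 17,900.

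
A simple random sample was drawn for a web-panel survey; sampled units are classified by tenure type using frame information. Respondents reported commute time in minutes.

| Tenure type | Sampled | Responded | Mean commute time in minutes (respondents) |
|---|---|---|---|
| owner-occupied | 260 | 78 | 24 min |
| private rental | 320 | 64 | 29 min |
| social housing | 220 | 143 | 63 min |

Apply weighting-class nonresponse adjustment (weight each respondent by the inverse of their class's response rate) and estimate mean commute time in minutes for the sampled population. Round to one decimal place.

36.7

Class response rates: owner-occupied 78/260 = 30%, private rental 64/320 = 20%, social housing 143/220 = 65%.
Each respondent's weight = sampled/responded in their class; summing within a class gives n_sampled, so:
  owner-occupied: 260 × 24 = 6240
  private rental: 320 × 29 = 9280
  social housing: 220 × 63 = 13,860
Adjusted estimate = 29,380 / 800 = 36.725 → 36.7.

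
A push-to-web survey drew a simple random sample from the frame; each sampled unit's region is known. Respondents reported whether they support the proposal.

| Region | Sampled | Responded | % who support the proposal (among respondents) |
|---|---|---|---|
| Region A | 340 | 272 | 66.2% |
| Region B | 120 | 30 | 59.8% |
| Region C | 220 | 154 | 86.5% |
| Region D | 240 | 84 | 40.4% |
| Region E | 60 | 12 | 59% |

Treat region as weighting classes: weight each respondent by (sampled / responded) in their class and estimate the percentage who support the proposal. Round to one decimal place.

63.2%

Class response rates: Region A 272/340 = 80%, Region B 30/120 = 25%, Region C 154/220 = 70%, Region D 84/240 = 35%, Region E 12/60 = 20%.
With weight = n_sampled/n_responded per class, the weighted class total is n_sampled:
  Region A: 340 × 66.2 = 22,508
  Region B: 120 × 59.8 = 7176
  Region C: 220 × 86.5 = 19,030
  Region D: 240 × 40.4 = 9696
  Region E: 60 × 59 = 3540
Adjusted estimate = 61,950 / 980 = 63.2143 → 63.2%.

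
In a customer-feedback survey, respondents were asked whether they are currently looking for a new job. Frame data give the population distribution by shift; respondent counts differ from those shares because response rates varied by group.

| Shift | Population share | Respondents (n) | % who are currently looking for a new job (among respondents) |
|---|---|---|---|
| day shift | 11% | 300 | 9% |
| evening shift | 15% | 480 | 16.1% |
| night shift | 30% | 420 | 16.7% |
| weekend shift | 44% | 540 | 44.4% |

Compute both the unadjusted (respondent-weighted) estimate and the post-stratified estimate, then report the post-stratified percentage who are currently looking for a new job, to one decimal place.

Naive respondent-only estimate (weights = respondent counts):
  (300/1740)×9 + (480/1740)×16.1 + (420/1740)×16.7 + (540/1740)×44.4 = 23.8034%
Reweighting by population shift shares:
  0.11×9 + 0.15×16.1 + 0.3×16.7 + 0.44×44.4 = 27.951%

28.0%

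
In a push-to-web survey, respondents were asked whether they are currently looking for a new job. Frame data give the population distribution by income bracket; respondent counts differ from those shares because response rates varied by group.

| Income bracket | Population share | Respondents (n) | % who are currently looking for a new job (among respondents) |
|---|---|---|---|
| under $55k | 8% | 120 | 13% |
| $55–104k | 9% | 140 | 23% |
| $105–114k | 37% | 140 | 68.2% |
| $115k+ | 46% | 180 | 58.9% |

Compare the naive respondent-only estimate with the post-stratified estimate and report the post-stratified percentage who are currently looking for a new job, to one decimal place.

55.4%

Without adjustment, the pooled respondent share is:
  (120/580)×13 + (140/580)×23 + (140/580)×68.2 + (180/580)×58.9 = 42.9828%
Post-stratifying to population shares instead:
  0.08×13 + 0.09×23 + 0.37×68.2 + 0.46×58.9 = 55.438%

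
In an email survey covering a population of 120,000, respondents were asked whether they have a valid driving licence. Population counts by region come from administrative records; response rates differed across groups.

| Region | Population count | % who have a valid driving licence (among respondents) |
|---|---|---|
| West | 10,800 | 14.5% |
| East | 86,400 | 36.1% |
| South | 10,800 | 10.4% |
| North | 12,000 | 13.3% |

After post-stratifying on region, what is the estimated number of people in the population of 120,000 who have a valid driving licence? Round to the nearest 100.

35,500

Each cell contributes its population count × the respondent rate:
  West: 10,800 × 14.5% = 1566
  East: 86,400 × 36.1% = 31190.4
  South: 10,800 × 10.4% = 1123.2
  North: 12,000 × 13.3% = 1596
Estimated total = 35475.6 → 35,500.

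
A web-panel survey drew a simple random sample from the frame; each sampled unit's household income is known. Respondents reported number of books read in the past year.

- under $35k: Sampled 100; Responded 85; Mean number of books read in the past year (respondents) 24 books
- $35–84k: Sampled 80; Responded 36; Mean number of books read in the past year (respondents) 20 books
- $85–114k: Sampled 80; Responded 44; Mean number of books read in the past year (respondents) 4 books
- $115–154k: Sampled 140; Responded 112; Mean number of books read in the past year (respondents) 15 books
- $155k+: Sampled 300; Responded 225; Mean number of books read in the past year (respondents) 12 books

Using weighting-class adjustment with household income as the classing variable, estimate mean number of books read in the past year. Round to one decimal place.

14.3

Class response rates: under $35k 85/100 = 85%, $35–84k 36/80 = 45%, $85–114k 44/80 = 55%, $115–154k 112/140 = 80%, $155k+ 225/300 = 75%.
With weight = n_sampled/n_responded per class, the weighted class total is n_sampled:
  under $35k: 100 × 24 = 2400
  $35–84k: 80 × 20 = 1600
  $85–114k: 80 × 4 = 320
  $115–154k: 140 × 15 = 2100
  $155k+: 300 × 12 = 3600
Adjusted estimate = 10,020 / 700 = 14.3143 → 14.3.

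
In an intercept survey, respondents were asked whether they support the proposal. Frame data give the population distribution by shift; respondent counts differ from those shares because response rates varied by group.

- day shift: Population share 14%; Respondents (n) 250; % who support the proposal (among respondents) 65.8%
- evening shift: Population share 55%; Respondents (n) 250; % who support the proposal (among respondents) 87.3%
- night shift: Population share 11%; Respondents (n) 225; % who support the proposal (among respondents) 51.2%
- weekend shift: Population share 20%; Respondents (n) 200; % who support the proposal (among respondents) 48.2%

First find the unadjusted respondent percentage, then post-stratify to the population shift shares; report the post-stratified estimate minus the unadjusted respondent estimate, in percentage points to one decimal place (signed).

+8.2 percentage points

Naive respondent-only estimate (weights = respondent counts):
  (250/925)×65.8 + (250/925)×87.3 + (225/925)×51.2 + (200/925)×48.2 = 64.2541%
Post-stratified estimate weights by population shares:
  0.14×65.8 + 0.55×87.3 + 0.11×51.2 + 0.2×48.2 = 72.499%
Difference = 72.499 − 64.2541 = 8.2449 pp.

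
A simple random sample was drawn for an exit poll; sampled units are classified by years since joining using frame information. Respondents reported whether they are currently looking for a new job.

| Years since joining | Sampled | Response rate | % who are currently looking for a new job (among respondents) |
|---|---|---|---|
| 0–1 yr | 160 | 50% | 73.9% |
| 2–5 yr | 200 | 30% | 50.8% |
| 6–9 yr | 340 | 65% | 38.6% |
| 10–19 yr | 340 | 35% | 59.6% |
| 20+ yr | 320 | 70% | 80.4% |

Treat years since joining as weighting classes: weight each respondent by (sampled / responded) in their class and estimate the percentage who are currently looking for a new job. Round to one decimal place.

59.6%

Weighting each respondent by the inverse class response rate inflates each class back to its sampled size, so the class weight is n_sampled:
  0–1 yr: 160 × 73.9 = 11,824
  2–5 yr: 200 × 50.8 = 10,160
  6–9 yr: 340 × 38.6 = 13,124
  10–19 yr: 340 × 59.6 = 20,264
  20+ yr: 320 × 80.4 = 25,728
Adjusted estimate = 81,100 / 1,360 = 59.6324 → 59.6%.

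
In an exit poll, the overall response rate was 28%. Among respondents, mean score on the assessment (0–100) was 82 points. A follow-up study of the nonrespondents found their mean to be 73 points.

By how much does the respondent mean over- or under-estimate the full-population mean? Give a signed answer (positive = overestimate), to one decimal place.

+6.5

Nonresponse fraction = 1 − 0.28 = 0.72.
Bias = (nonresponse fraction) × (respondent mean − nonrespondent mean)
     = 0.72 × (82 − 73) = 0.72 × 9 = 6.48.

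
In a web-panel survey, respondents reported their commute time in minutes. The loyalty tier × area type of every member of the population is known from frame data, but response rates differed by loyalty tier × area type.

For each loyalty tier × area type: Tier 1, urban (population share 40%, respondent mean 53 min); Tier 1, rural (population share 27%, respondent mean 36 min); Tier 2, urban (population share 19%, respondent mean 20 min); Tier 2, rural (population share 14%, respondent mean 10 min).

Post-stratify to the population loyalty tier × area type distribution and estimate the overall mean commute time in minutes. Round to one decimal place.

36.1

Weight each group's respondent value by its population share:
  Tier 1, urban: 0.4 × 53 = 21.2
  Tier 1, rural: 0.27 × 36 = 9.72
  Tier 2, urban: 0.19 × 20 = 3.8
  Tier 2, rural: 0.14 × 10 = 1.4
Post-stratified estimate = 36.12 → 36.1.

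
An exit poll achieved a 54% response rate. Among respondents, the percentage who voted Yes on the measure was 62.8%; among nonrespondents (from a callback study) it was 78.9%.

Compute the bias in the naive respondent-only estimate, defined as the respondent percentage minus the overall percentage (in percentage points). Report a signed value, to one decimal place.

-7.4 percentage points

Nonresponse fraction = 1 − 0.54 = 0.46.
Bias = (nonresponse fraction) × (respondent percentage − nonrespondent percentage)
     = 0.46 × (62.8 − 78.9) = 0.46 × -16.1 = -7.406.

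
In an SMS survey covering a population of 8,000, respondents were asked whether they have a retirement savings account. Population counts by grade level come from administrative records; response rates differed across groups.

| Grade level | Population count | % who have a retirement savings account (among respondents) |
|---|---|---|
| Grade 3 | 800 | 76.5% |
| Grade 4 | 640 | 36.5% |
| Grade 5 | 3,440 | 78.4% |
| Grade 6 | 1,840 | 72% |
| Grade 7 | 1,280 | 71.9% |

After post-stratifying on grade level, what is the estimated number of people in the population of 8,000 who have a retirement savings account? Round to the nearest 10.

5,790

Each cell contributes its population count × the respondent rate:
  Grade 3: 800 × 76.5% = 612
  Grade 4: 640 × 36.5% = 233.6
  Grade 5: 3,440 × 78.4% = 2696.96
  Grade 6: 1,840 × 72% = 1324.8
  Grade 7: 1,280 × 71.9% = 920.32
Estimated total = 5787.68 → 5,790.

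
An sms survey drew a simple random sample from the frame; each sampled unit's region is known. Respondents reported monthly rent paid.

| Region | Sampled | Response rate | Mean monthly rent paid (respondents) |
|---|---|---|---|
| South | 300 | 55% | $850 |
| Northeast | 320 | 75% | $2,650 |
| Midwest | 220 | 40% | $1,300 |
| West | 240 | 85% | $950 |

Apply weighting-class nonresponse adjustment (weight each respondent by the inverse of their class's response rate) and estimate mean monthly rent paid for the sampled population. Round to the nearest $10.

Weighting each respondent by the inverse class response rate inflates each class back to its sampled size, so the class weight is n_sampled:
  South: 300 × 850 = 255,000
  Northeast: 320 × 2650 = 848,000
  Midwest: 220 × 1300 = 286,000
  West: 240 × 950 = 228,000
Adjusted estimate = 1,617,000 / 1,080 = 1497.22 → $1,500.

$1,500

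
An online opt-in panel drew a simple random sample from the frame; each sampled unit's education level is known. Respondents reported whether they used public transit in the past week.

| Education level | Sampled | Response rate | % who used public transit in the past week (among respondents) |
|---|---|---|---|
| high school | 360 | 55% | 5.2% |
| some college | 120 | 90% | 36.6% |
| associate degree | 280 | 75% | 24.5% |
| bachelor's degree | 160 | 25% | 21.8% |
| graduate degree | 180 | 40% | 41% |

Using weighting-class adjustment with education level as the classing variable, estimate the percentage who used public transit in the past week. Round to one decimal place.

21.8%

With weight = n_sampled/n_responded per class, the weighted class total is n_sampled:
  high school: 360 × 5.2 = 1872
  some college: 120 × 36.6 = 4392
  associate degree: 280 × 24.5 = 6860
  bachelor's degree: 160 × 21.8 = 3488
  graduate degree: 180 × 41 = 7380
Adjusted estimate = 23,992 / 1,100 = 21.8109 → 21.8%.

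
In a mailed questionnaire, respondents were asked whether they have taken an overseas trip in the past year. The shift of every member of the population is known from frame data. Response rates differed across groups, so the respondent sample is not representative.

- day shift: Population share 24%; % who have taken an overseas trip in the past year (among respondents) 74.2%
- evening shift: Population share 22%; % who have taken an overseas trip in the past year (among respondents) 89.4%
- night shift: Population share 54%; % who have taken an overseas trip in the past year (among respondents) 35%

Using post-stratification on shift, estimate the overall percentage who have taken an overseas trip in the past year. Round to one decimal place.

56.4%

Weight each group's respondent value by its population share:
  day shift: 0.24 × 74.2 = 17.808
  evening shift: 0.22 × 89.4 = 19.668
  night shift: 0.54 × 35 = 18.9
Post-stratified estimate = 56.376 → 56.4%.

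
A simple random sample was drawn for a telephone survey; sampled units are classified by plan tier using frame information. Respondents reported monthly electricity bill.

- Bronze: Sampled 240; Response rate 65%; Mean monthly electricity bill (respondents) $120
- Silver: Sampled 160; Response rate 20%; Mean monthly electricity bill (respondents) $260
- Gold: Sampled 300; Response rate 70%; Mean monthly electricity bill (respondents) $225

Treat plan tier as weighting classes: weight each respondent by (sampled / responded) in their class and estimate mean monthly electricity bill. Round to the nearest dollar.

$197

Inverse-response-rate weighting restores each class to its sampled count, so class totals weight by n_sampled:
  Bronze: 240 × 120 = 28,800
  Silver: 160 × 260 = 41,600
  Gold: 300 × 225 = 67,500
Adjusted estimate = 137,900 / 700 = 197 → $197.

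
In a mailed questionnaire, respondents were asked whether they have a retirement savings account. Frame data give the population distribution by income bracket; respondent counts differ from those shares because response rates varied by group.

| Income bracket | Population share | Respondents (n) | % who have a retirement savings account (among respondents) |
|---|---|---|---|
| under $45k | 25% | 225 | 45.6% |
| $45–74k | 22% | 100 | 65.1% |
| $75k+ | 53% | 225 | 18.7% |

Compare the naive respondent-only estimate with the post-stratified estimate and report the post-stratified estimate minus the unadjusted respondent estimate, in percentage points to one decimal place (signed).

-2.5 percentage points

Without adjustment, the pooled respondent share is:
  (225/550)×45.6 + (100/550)×65.1 + (225/550)×18.7 = 38.1409%
Reweighting by population income bracket shares:
  0.25×45.6 + 0.22×65.1 + 0.53×18.7 = 35.633%
Difference = 35.633 − 38.1409 = -2.5079 pp.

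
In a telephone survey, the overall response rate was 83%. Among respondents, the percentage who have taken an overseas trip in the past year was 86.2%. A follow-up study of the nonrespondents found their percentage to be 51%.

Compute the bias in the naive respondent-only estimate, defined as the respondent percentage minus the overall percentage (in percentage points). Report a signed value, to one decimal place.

+6.0 percentage points

Nonresponse fraction = 1 − 0.83 = 0.17.
Bias = (nonresponse fraction) × (respondent percentage − nonrespondent percentage)
     = 0.17 × (86.2 − 51) = 0.17 × 35.2 = 5.984.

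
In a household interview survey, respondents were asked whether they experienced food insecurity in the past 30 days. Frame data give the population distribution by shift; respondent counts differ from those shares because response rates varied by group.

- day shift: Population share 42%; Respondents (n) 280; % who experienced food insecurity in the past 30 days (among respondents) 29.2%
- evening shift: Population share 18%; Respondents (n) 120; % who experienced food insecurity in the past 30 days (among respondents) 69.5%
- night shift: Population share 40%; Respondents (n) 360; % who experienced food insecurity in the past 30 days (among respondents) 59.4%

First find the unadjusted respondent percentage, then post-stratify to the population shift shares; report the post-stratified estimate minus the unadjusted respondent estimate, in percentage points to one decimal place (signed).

-1.3 percentage points

Naive respondent-only estimate (weights = respondent counts):
  (280/760)×29.2 + (120/760)×69.5 + (360/760)×59.4 = 49.8684%
Post-stratifying to population shares instead:
  0.42×29.2 + 0.18×69.5 + 0.4×59.4 = 48.534%
Difference = 48.534 − 49.8684 = -1.3344 pp.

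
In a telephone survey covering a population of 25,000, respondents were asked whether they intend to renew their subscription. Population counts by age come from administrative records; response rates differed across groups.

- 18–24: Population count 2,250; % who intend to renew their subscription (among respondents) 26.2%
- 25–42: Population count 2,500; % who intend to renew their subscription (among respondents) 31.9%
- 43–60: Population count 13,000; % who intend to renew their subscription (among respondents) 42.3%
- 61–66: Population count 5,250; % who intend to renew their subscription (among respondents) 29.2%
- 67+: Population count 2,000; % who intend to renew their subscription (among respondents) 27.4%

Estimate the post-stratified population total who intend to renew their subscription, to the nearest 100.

9,000

Estimated count per cell = population count × respondent percentage:
  18–24: 2,250 × 26.2% = 589.5
  25–42: 2,500 × 31.9% = 797.5
  43–60: 13,000 × 42.3% = 5499
  61–66: 5,250 × 29.2% = 1533
  67+: 2,000 × 27.4% = 548
Estimated total = 8967 → 9,000.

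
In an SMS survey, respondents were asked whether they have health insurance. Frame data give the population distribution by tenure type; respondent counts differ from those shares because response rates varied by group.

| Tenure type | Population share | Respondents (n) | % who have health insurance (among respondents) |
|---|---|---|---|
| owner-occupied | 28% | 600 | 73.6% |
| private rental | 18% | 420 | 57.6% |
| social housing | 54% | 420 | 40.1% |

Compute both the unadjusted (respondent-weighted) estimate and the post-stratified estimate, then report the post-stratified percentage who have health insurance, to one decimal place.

52.6%

Naive respondent-only estimate (weights = respondent counts):
  (600/1440)×73.6 + (420/1440)×57.6 + (420/1440)×40.1 = 59.1625%
Reweighting by population tenure type shares:
  0.28×73.6 + 0.18×57.6 + 0.54×40.1 = 52.63%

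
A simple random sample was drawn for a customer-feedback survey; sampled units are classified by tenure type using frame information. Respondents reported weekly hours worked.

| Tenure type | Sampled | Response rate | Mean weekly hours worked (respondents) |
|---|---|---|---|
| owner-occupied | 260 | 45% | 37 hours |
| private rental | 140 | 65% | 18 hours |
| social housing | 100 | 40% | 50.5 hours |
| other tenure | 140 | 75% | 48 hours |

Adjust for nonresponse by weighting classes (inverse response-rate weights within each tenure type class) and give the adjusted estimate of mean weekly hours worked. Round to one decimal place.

37.4

With weight = n_sampled/n_responded per class, the weighted class total is n_sampled:
  owner-occupied: 260 × 37 = 9620
  private rental: 140 × 18 = 2520
  social housing: 100 × 50.5 = 5050
  other tenure: 140 × 48 = 6720
Adjusted estimate = 23,910 / 640 = 37.3594 → 37.4.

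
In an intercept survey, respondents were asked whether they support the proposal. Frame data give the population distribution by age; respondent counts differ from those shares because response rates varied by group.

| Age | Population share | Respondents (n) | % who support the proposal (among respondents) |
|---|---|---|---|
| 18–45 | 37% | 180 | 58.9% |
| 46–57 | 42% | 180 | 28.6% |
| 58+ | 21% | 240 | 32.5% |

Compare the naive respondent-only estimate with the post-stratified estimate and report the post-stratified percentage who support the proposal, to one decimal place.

Naive respondent-only estimate (weights = respondent counts):
  (180/600)×58.9 + (180/600)×28.6 + (240/600)×32.5 = 39.25%
Post-stratifying to population shares instead:
  0.37×58.9 + 0.42×28.6 + 0.21×32.5 = 40.63%

40.6%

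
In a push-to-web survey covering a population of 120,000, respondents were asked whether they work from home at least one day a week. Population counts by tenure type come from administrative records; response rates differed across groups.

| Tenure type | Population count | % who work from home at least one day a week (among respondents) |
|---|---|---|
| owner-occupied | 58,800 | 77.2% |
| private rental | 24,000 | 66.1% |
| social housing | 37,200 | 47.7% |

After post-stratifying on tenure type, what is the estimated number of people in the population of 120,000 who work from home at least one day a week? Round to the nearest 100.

Each cell contributes its population count × the respondent rate:
  owner-occupied: 58,800 × 77.2% = 45393.6
  private rental: 24,000 × 66.1% = 15,864
  social housing: 37,200 × 47.7% = 17744.4
Estimated total = 79,002 → 79,000.

79,000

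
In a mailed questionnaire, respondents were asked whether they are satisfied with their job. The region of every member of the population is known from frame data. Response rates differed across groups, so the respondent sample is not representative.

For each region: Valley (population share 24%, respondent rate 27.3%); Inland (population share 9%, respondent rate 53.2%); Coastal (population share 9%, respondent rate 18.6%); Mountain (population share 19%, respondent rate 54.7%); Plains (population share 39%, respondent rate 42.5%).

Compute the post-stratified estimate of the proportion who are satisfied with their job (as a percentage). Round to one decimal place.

Weight each group's respondent value by its population share:
  Valley: 0.24 × 27.3 = 6.552
  Inland: 0.09 × 53.2 = 4.788
  Coastal: 0.09 × 18.6 = 1.674
  Mountain: 0.19 × 54.7 = 10.393
  Plains: 0.39 × 42.5 = 16.575
Post-stratified estimate = 39.982 → 40.0%.

40.0%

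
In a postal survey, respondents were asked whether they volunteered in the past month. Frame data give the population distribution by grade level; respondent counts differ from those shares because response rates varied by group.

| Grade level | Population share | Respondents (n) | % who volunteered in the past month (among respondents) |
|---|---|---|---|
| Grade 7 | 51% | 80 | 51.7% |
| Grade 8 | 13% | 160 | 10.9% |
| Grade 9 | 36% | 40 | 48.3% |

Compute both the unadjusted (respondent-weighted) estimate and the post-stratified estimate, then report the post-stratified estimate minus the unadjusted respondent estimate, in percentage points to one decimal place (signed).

+17.3 percentage points

Without adjustment, the pooled respondent share is:
  (80/280)×51.7 + (160/280)×10.9 + (40/280)×48.3 = 27.9%
Post-stratifying to population shares instead:
  0.51×51.7 + 0.13×10.9 + 0.36×48.3 = 45.172%
Difference = 45.172 − 27.9 = 17.272 pp.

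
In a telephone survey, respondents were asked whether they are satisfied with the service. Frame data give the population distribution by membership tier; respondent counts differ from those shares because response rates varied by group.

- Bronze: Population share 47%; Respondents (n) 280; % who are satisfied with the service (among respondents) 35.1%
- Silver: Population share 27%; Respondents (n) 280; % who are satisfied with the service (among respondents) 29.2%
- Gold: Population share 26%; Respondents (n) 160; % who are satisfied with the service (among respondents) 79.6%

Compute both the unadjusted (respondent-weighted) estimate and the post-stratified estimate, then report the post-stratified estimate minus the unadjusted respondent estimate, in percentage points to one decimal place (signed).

+2.4 percentage points

Without adjustment, the pooled respondent share is:
  (280/720)×35.1 + (280/720)×29.2 + (160/720)×79.6 = 42.6944%
Reweighting by population membership tier shares:
  0.47×35.1 + 0.27×29.2 + 0.26×79.6 = 45.077%
Difference = 45.077 − 42.6944 = 2.3826 pp.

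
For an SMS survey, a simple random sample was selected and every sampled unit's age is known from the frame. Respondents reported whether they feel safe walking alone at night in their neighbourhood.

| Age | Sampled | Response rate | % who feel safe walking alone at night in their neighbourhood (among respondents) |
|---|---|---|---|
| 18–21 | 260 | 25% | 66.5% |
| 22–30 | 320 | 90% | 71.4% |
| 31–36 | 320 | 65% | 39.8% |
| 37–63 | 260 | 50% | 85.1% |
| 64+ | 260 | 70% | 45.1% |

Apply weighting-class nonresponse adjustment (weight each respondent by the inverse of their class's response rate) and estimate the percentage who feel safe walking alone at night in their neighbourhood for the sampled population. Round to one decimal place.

61.1%

With weight = n_sampled/n_responded per class, the weighted class total is n_sampled:
  18–21: 260 × 66.5 = 17,290
  22–30: 320 × 71.4 = 22,848
  31–36: 320 × 39.8 = 12,736
  37–63: 260 × 85.1 = 22,126
  64+: 260 × 45.1 = 11,726
Adjusted estimate = 86,726 / 1,420 = 61.0746 → 61.1%.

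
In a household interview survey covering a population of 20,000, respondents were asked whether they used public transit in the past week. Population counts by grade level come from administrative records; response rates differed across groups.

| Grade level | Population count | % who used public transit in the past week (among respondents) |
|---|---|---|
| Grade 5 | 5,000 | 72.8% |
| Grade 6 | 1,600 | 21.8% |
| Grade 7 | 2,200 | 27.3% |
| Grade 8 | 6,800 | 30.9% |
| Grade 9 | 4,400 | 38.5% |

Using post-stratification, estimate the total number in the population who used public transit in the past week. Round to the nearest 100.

8,400

Estimated count per cell = population count × respondent percentage:
  Grade 5: 5,000 × 72.8% = 3640
  Grade 6: 1,600 × 21.8% = 348.8
  Grade 7: 2,200 × 27.3% = 600.6
  Grade 8: 6,800 × 30.9% = 2101.2
  Grade 9: 4,400 × 38.5% = 1694
Estimated total = 8384.6 → 8,400.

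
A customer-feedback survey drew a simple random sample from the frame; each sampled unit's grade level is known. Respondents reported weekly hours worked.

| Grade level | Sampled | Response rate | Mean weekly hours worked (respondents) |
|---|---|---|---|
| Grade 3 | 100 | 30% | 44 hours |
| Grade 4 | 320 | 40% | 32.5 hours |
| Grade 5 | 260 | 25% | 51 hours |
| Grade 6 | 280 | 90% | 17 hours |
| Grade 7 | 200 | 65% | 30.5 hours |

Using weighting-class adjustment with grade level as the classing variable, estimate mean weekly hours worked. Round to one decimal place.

Each respondent's weight = sampled/responded in their class; summing within a class gives n_sampled, so:
  Grade 3: 100 × 44 = 4400
  Grade 4: 320 × 32.5 = 10,400
  Grade 5: 260 × 51 = 13,260
  Grade 6: 280 × 17 = 4760
  Grade 7: 200 × 30.5 = 6100
Adjusted estimate = 38,920 / 1,160 = 33.5517 → 33.6.

33.6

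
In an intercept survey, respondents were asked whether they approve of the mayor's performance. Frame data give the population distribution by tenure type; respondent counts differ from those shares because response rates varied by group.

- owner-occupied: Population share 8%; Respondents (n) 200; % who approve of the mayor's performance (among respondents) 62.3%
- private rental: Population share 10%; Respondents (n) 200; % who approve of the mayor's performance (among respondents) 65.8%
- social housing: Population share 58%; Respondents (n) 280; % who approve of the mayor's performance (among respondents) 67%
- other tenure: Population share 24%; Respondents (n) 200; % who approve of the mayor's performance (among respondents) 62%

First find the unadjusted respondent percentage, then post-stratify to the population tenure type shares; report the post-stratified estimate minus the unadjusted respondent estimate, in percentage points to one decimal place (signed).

+0.8 percentage points

Naive respondent-only estimate (weights = respondent counts):
  (200/880)×62.3 + (200/880)×65.8 + (280/880)×67 + (200/880)×62 = 64.5227%
Post-stratifying to population shares instead:
  0.08×62.3 + 0.1×65.8 + 0.58×67 + 0.24×62 = 65.304%
Difference = 65.304 − 64.5227 = 0.7813 pp.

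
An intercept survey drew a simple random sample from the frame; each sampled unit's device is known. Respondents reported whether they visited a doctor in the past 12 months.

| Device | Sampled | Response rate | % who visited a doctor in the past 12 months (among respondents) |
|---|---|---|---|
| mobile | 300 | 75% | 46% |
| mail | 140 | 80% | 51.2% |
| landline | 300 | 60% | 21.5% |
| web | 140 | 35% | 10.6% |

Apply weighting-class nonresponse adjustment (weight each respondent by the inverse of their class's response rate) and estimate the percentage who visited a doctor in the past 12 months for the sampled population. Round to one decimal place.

32.8%

With weight = n_sampled/n_responded per class, the weighted class total is n_sampled:
  mobile: 300 × 46 = 13,800
  mail: 140 × 51.2 = 7168
  landline: 300 × 21.5 = 6450
  web: 140 × 10.6 = 1484
Adjusted estimate = 28,902 / 880 = 32.8432 → 32.8%.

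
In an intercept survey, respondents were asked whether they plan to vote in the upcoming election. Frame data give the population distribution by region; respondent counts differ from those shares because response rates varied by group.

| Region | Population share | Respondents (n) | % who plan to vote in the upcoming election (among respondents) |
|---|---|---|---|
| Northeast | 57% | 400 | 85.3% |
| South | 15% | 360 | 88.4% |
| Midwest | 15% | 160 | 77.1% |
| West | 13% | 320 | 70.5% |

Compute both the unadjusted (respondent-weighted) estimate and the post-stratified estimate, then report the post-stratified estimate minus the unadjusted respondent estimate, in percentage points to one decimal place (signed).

Without adjustment, the pooled respondent share is:
  (400/1240)×85.3 + (360/1240)×88.4 + (160/1240)×77.1 + (320/1240)×70.5 = 81.3226%
Post-stratifying to population shares instead:
  0.57×85.3 + 0.15×88.4 + 0.15×77.1 + 0.13×70.5 = 82.611%
Difference = 82.611 − 81.3226 = 1.2884 pp.

+1.3 percentage points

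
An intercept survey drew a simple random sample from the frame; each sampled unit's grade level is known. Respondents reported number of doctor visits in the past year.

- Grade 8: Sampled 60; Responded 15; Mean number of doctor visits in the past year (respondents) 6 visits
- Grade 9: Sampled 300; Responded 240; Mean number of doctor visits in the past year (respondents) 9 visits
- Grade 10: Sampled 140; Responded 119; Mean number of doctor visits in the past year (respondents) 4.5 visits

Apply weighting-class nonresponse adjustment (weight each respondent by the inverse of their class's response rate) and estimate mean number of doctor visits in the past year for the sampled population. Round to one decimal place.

Response rates by class: Grade 8 15/60 = 25%, Grade 9 240/300 = 80%, Grade 10 119/140 = 85%.
Weighting each respondent by the inverse class response rate inflates each class back to its sampled size, so the class weight is n_sampled:
  Grade 8: 60 × 6 = 360
  Grade 9: 300 × 9 = 2700
  Grade 10: 140 × 4.5 = 630
Adjusted estimate = 3690 / 500 = 7.38 → 7.4.

7.4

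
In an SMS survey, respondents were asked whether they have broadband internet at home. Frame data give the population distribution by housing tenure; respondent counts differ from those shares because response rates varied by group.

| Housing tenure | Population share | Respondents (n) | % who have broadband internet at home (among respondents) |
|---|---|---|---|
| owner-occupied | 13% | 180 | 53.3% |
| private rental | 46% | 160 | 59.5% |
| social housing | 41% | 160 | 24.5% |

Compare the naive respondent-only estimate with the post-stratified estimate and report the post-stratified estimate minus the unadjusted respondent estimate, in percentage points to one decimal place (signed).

Unadjusted (pooled respondent) estimate weights by respondent counts:
  (180/500)×53.3 + (160/500)×59.5 + (160/500)×24.5 = 46.068%
Post-stratified estimate weights by population shares:
  0.13×53.3 + 0.46×59.5 + 0.41×24.5 = 44.344%
Difference = 44.344 − 46.068 = -1.724 pp.

-1.7 percentage points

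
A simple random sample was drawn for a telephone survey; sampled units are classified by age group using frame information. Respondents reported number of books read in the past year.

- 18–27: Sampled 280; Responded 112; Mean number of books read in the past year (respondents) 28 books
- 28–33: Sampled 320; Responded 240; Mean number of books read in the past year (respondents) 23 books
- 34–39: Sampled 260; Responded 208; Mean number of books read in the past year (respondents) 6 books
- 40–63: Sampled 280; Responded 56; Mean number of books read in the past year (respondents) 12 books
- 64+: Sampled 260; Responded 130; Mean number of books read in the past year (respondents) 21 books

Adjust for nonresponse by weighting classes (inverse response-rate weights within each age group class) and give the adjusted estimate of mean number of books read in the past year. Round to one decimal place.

Class response rates: 18–27 112/280 = 40%, 28–33 240/320 = 75%, 34–39 208/260 = 80%, 40–63 56/280 = 20%, 64+ 130/260 = 50%.
Weighting each respondent by the inverse class response rate inflates each class back to its sampled size, so the class weight is n_sampled:
  18–27: 280 × 28 = 7840
  28–33: 320 × 23 = 7360
  34–39: 260 × 6 = 1560
  40–63: 280 × 12 = 3360
  64+: 260 × 21 = 5460
Adjusted estimate = 25,580 / 1,400 = 18.2714 → 18.3.

18.3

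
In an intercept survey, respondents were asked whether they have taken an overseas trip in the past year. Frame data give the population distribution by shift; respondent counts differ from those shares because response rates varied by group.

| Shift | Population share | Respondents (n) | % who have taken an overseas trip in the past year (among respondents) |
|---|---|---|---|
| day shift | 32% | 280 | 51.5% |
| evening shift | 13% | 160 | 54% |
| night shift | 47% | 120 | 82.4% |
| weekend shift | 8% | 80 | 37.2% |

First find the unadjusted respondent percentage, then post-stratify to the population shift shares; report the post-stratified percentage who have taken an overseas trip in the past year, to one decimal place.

Naive respondent-only estimate (weights = respondent counts):
  (280/640)×51.5 + (160/640)×54 + (120/640)×82.4 + (80/640)×37.2 = 56.1313%
Reweighting by population shift shares:
  0.32×51.5 + 0.13×54 + 0.47×82.4 + 0.08×37.2 = 65.204%

65.2%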